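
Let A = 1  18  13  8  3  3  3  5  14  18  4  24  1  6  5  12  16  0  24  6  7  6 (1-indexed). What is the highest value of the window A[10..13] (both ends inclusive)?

24

Elements at indices 10..13: 18, 4, 24, 1
max(18, 4, 24, 1) = 24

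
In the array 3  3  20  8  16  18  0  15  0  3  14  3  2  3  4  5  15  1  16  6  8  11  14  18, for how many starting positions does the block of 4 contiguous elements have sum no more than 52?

20

3 3 20 8 → sum 34  ≤ 52 ✓
3 20 8 16 → sum 47  ≤ 52 ✓
20 8 16 18 → sum 62
8 16 18 0 → sum 42  ≤ 52 ✓
16 18 0 15 → sum 49  ≤ 52 ✓
18 0 15 0 → sum 33  ≤ 52 ✓
0 15 0 3 → sum 18  ≤ 52 ✓
15 0 3 14 → sum 32  ≤ 52 ✓
0 3 14 3 → sum 20  ≤ 52 ✓
3 14 3 2 → sum 22  ≤ 52 ✓
14 3 2 3 → sum 22  ≤ 52 ✓
3 2 3 4 → sum 12  ≤ 52 ✓
2 3 4 5 → sum 14  ≤ 52 ✓
3 4 5 15 → sum 27  ≤ 52 ✓
4 5 15 1 → sum 25  ≤ 52 ✓
5 15 1 16 → sum 37  ≤ 52 ✓
15 1 16 6 → sum 38  ≤ 52 ✓
1 16 6 8 → sum 31  ≤ 52 ✓
16 6 8 11 → sum 41  ≤ 52 ✓
6 8 11 14 → sum 39  ≤ 52 ✓
8 11 14 18 → sum 51  ≤ 52 ✓
20 windows satisfy the condition.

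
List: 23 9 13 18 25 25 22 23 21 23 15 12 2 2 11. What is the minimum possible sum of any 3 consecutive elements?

15

23 9 13 → sum 45
9 13 18 → sum 40
13 18 25 → sum 56
18 25 25 → sum 68
25 25 22 → sum 72
25 22 23 → sum 70
22 23 21 → sum 66
23 21 23 → sum 67
21 23 15 → sum 59
23 15 12 → sum 50
15 12 2 → sum 29
12 2 2 → sum 16
2 2 11 → sum 15
Minimum of these is 15.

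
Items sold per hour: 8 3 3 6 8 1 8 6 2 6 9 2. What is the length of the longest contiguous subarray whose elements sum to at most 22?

5

add 8: [8] sum 8, len 1
add 3: [8, 3] sum 11, len 2
add 3: [8, 3, 3] sum 14, len 3
add 6: [8, 3, 3, 6] sum 20, len 4
add 8: [3, 3, 6, 8] sum 20, len 4
add 1: [3, 3, 6, 8, 1] sum 21, len 5
add 8: [8, 1, 8] sum 17, len 3
add 6: [1, 8, 6] sum 15, len 3
add 2: [1, 8, 6, 2] sum 17, len 4
add 6: [8, 6, 2, 6] sum 22, len 4
add 9: [2, 6, 9] sum 17, len 3
add 2: [2, 6, 9, 2] sum 19, len 4
Longest length seen: 5.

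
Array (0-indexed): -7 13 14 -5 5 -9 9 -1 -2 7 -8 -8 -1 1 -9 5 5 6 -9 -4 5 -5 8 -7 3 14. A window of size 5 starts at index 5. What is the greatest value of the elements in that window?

Elements at indices 5..9: -9, 9, -1, -2, 7
max(-9, 9, -1, -2, 7) = 9

9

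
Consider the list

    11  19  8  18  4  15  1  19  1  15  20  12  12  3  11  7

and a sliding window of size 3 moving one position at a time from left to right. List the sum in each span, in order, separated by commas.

Sliding a size-3 window across the 16 values:
(11, 19, 8) → sum 38
(19, 8, 18) → sum 45
(8, 18, 4) → sum 30
(18, 4, 15) → sum 37
(4, 15, 1) → sum 20
(15, 1, 19) → sum 35
(1, 19, 1) → sum 21
(19, 1, 15) → sum 35
(1, 15, 20) → sum 36
(15, 20, 12) → sum 47
(20, 12, 12) → sum 44
(12, 12, 3) → sum 27
(12, 3, 11) → sum 26
(3, 11, 7) → sum 21

38, 45, 30, 37, 20, 35, 21, 35, 36, 47, 44, 27, 26, 21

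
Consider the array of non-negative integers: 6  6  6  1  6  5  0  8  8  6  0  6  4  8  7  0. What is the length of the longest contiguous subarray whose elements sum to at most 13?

4

add 6: [6] sum 6, len 1
add 6: [6, 6] sum 12, len 2
add 6: [6, 6] sum 12, len 2
add 1: [6, 6, 1] sum 13, len 3
add 6: [6, 1, 6] sum 13, len 3
add 5: [1, 6, 5] sum 12, len 3
add 0: [1, 6, 5, 0] sum 12, len 4
add 8: [5, 0, 8] sum 13, len 3
add 8: [8] sum 8, len 1
add 6: [6] sum 6, len 1
add 0: [6, 0] sum 6, len 2
add 6: [6, 0, 6] sum 12, len 3
add 4: [0, 6, 4] sum 10, len 3
add 8: [4, 8] sum 12, len 2
add 7: [7] sum 7, len 1
add 0: [7, 0] sum 7, len 2
Longest length seen: 4.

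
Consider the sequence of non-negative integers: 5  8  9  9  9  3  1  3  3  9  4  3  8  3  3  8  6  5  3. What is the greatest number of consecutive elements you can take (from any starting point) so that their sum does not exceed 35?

[5] sum 5 len 1
[5, 8] sum 13 len 2
[5, 8, 9] sum 22 len 3
[5, 8, 9, 9] sum 31 len 4
[8, 9, 9, 9] sum 35 len 4
[9, 9, 9, 3] sum 30 len 4
[9, 9, 9, 3, 1] sum 31 len 5
[9, 9, 9, 3, 1, 3] sum 34 len 6
[9, 9, 3, 1, 3, 3] sum 28 len 6
[9, 3, 1, 3, 3, 9] sum 28 len 6
[9, 3, 1, 3, 3, 9, 4] sum 32 len 7
[9, 3, 1, 3, 3, 9, 4, 3] sum 35 len 8
[3, 1, 3, 3, 9, 4, 3, 8] sum 34 len 8
[1, 3, 3, 9, 4, 3, 8, 3] sum 34 len 8
[3, 9, 4, 3, 8, 3, 3] sum 33 len 7
[4, 3, 8, 3, 3, 8] sum 29 len 6
[4, 3, 8, 3, 3, 8, 6] sum 35 len 7
[8, 3, 3, 8, 6, 5] sum 33 len 6
[3, 3, 8, 6, 5, 3] sum 28 len 6
Longest length seen: 8.

8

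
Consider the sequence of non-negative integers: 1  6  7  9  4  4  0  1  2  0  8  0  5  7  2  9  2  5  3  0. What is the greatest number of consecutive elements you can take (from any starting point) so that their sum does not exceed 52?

16

Extend to the right; shrink from the left whenever the sum exceeds 52:
[1] sum 1 len 1
[1, 6] sum 7 len 2
[1, 6, 7] sum 14 len 3
[1, 6, 7, 9] sum 23 len 4
[1, 6, 7, 9, 4] sum 27 len 5
[1, 6, 7, 9, 4, 4] sum 31 len 6
[1, 6, 7, 9, 4, 4, 0] sum 31 len 7
[1, 6, 7, 9, 4, 4, 0, 1] sum 32 len 8
[1, 6, 7, 9, 4, 4, 0, 1, 2] sum 34 len 9
[1, 6, 7, 9, 4, 4, 0, 1, 2, 0] sum 34 len 10
[1, 6, 7, 9, 4, 4, 0, 1, 2, 0, 8] sum 42 len 11
[1, 6, 7, 9, 4, 4, 0, 1, 2, 0, 8, 0] sum 42 len 12
[1, 6, 7, 9, 4, 4, 0, 1, 2, 0, 8, 0, 5] sum 47 len 13
[7, 9, 4, 4, 0, 1, 2, 0, 8, 0, 5, 7] sum 47 len 12
[7, 9, 4, 4, 0, 1, 2, 0, 8, 0, 5, 7, 2] sum 49 len 13
[9, 4, 4, 0, 1, 2, 0, 8, 0, 5, 7, 2, 9] sum 51 len 13
[4, 4, 0, 1, 2, 0, 8, 0, 5, 7, 2, 9, 2] sum 44 len 13
[4, 4, 0, 1, 2, 0, 8, 0, 5, 7, 2, 9, 2, 5] sum 49 len 14
[4, 4, 0, 1, 2, 0, 8, 0, 5, 7, 2, 9, 2, 5, 3] sum 52 len 15
[4, 4, 0, 1, 2, 0, 8, 0, 5, 7, 2, 9, 2, 5, 3, 0] sum 52 len 16
Longest length seen: 16.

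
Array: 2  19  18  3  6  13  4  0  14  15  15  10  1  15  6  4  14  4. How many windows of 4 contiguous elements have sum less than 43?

[2, 19, 18, 3] → sum 42  < 43 ✓
[19, 18, 3, 6] → sum 46
[18, 3, 6, 13] → sum 40  < 43 ✓
[3, 6, 13, 4] → sum 26  < 43 ✓
[6, 13, 4, 0] → sum 23  < 43 ✓
[13, 4, 0, 14] → sum 31  < 43 ✓
[4, 0, 14, 15] → sum 33  < 43 ✓
[0, 14, 15, 15] → sum 44
[14, 15, 15, 10] → sum 54
[15, 15, 10, 1] → sum 41  < 43 ✓
[15, 10, 1, 15] → sum 41  < 43 ✓
[10, 1, 15, 6] → sum 32  < 43 ✓
[1, 15, 6, 4] → sum 26  < 43 ✓
[15, 6, 4, 14] → sum 39  < 43 ✓
[6, 4, 14, 4] → sum 28  < 43 ✓
12 windows satisfy the condition.

12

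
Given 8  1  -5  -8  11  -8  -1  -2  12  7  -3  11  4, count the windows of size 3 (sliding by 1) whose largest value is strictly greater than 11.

[8, 1, -5] → max 8
[1, -5, -8] → max 1
[-5, -8, 11] → max 11
[-8, 11, -8] → max 11
[11, -8, -1] → max 11
[-8, -1, -2] → max -1
[-1, -2, 12] → max 12  > 11 ✓
[-2, 12, 7] → max 12  > 11 ✓
[12, 7, -3] → max 12  > 11 ✓
[7, -3, 11] → max 11
[-3, 11, 4] → max 11
3 windows satisfy the condition.

3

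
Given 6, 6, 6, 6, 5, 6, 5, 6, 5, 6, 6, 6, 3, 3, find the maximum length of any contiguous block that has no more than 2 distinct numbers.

[6] 1 distinct, len 1
[6, 6] 1 distinct, len 2
[6, 6, 6] 1 distinct, len 3
[6, 6, 6, 6] 1 distinct, len 4
[6, 6, 6, 6, 5] 2 distinct, len 5
[6, 6, 6, 6, 5, 6] 2 distinct, len 6
[6, 6, 6, 6, 5, 6, 5] 2 distinct, len 7
[6, 6, 6, 6, 5, 6, 5, 6] 2 distinct, len 8
[6, 6, 6, 6, 5, 6, 5, 6, 5] 2 distinct, len 9
[6, 6, 6, 6, 5, 6, 5, 6, 5, 6] 2 distinct, len 10
[6, 6, 6, 6, 5, 6, 5, 6, 5, 6, 6] 2 distinct, len 11
[6, 6, 6, 6, 5, 6, 5, 6, 5, 6, 6, 6] 2 distinct, len 12
[6, 6, 6, 3] 2 distinct, len 4
[6, 6, 6, 3, 3] 2 distinct, len 5
Longest length with ≤2 distinct: 12.

12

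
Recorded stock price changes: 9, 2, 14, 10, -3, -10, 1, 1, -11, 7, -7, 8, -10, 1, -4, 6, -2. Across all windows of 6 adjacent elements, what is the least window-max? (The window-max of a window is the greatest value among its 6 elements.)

Each size-6 window and its max:
9 2 14 10 -3 -10 → max 14
2 14 10 -3 -10 1 → max 14
14 10 -3 -10 1 1 → max 14
10 -3 -10 1 1 -11 → max 10
-3 -10 1 1 -11 7 → max 7
-10 1 1 -11 7 -7 → max 7
1 1 -11 7 -7 8 → max 8
1 -11 7 -7 8 -10 → max 8
-11 7 -7 8 -10 1 → max 8
7 -7 8 -10 1 -4 → max 8
-7 8 -10 1 -4 6 → max 8
8 -10 1 -4 6 -2 → max 8
Least of these is 7.

7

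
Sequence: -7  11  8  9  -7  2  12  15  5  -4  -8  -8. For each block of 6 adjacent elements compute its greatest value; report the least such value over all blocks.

11

Window maxs for each of the 7 positions:
[-7, 11, 8, 9, -7, 2] → max 11
[11, 8, 9, -7, 2, 12] → max 12
[8, 9, -7, 2, 12, 15] → max 15
[9, -7, 2, 12, 15, 5] → max 15
[-7, 2, 12, 15, 5, -4] → max 15
[2, 12, 15, 5, -4, -8] → max 15
[12, 15, 5, -4, -8, -8] → max 15
Least of these is 11.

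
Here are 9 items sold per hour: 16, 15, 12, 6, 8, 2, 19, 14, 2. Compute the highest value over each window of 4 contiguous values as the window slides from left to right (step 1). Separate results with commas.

16, 15, 12, 19, 19, 19

(16, 15, 12, 6) → max 16
(15, 12, 6, 8) → max 15
(12, 6, 8, 2) → max 12
(6, 8, 2, 19) → max 19
(8, 2, 19, 14) → max 19
(2, 19, 14, 2) → max 19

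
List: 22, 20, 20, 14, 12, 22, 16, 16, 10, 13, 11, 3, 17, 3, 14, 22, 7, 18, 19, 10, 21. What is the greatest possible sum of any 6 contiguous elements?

110

[22, 20, 20, 14, 12, 22] → sum 110
[20, 20, 14, 12, 22, 16] → sum 104
[20, 14, 12, 22, 16, 16] → sum 100
[14, 12, 22, 16, 16, 10] → sum 90
[12, 22, 16, 16, 10, 13] → sum 89
[22, 16, 16, 10, 13, 11] → sum 88
[16, 16, 10, 13, 11, 3] → sum 69
[16, 10, 13, 11, 3, 17] → sum 70
[10, 13, 11, 3, 17, 3] → sum 57
[13, 11, 3, 17, 3, 14] → sum 61
[11, 3, 17, 3, 14, 22] → sum 70
[3, 17, 3, 14, 22, 7] → sum 66
[17, 3, 14, 22, 7, 18] → sum 81
[3, 14, 22, 7, 18, 19] → sum 83
[14, 22, 7, 18, 19, 10] → sum 90
[22, 7, 18, 19, 10, 21] → sum 97
Greatest of these is 110.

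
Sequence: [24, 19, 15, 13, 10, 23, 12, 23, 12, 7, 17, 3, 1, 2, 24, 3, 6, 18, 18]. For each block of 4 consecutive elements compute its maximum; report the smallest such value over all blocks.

17

(24, 19, 15, 13) → max 24
(19, 15, 13, 10) → max 19
(15, 13, 10, 23) → max 23
(13, 10, 23, 12) → max 23
(10, 23, 12, 23) → max 23
(23, 12, 23, 12) → max 23
(12, 23, 12, 7) → max 23
(23, 12, 7, 17) → max 23
(12, 7, 17, 3) → max 17
(7, 17, 3, 1) → max 17
(17, 3, 1, 2) → max 17
(3, 1, 2, 24) → max 24
(1, 2, 24, 3) → max 24
(2, 24, 3, 6) → max 24
(24, 3, 6, 18) → max 24
(3, 6, 18, 18) → max 18
Smallest of these is 17.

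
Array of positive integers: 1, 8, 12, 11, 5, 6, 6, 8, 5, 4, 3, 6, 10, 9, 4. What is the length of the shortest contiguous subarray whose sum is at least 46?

6

add 1: running sum 1 < 46
add 8: running sum 9 < 46
add 12: running sum 21 < 46
add 11: running sum 32 < 46
add 5: running sum 37 < 46
add 6: running sum 43 < 46
add 6: shortest ending here [8, 12, 11, 5, 6, 6] sum 48, len 6
add 8: shortest ending here [12, 11, 5, 6, 6, 8] sum 48, len 6
add 5: shortest ending here [12, 11, 5, 6, 6, 8, 5] sum 53, len 7
add 4: shortest ending here [12, 11, 5, 6, 6, 8, 5, 4] sum 57, len 8
add 3: shortest ending here [11, 5, 6, 6, 8, 5, 4, 3] sum 48, len 8
add 6: shortest ending here [11, 5, 6, 6, 8, 5, 4, 3, 6] sum 54, len 9
add 10: shortest ending here [6, 6, 8, 5, 4, 3, 6, 10] sum 48, len 8
add 9: shortest ending here [6, 8, 5, 4, 3, 6, 10, 9] sum 51, len 8
add 4: shortest ending here [8, 5, 4, 3, 6, 10, 9, 4] sum 49, len 8
Shortest qualifying length: 6.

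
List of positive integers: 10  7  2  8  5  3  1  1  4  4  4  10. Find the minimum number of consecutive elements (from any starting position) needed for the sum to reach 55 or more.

add 10: running sum 10 < 55
add 7: running sum 17 < 55
add 2: running sum 19 < 55
add 8: running sum 27 < 55
add 5: running sum 32 < 55
add 3: running sum 35 < 55
add 1: running sum 36 < 55
add 1: running sum 37 < 55
add 4: running sum 41 < 55
add 4: running sum 45 < 55
add 4: running sum 49 < 55
end 11: [10, 7, 2, 8, 5, 3, 1, 1, 4, 4, 4, 10] sum 59, len 12
Shortest qualifying length: 12.

12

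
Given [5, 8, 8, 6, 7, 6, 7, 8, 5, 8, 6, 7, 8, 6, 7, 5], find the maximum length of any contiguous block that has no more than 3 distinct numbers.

7

add 5: window [5] (1 distinct), len 1
add 8: window [5, 8] (2 distinct), len 2
add 8: window [5, 8, 8] (2 distinct), len 3
add 6: window [5, 8, 8, 6] (3 distinct), len 4
add 7: window [8, 8, 6, 7] (3 distinct), len 4
add 6: window [8, 8, 6, 7, 6] (3 distinct), len 5
add 7: window [8, 8, 6, 7, 6, 7] (3 distinct), len 6
add 8: window [8, 8, 6, 7, 6, 7, 8] (3 distinct), len 7
add 5: window [7, 8, 5] (3 distinct), len 3
add 8: window [7, 8, 5, 8] (3 distinct), len 4
add 6: window [8, 5, 8, 6] (3 distinct), len 4
add 7: window [8, 6, 7] (3 distinct), len 3
add 8: window [8, 6, 7, 8] (3 distinct), len 4
add 6: window [8, 6, 7, 8, 6] (3 distinct), len 5
add 7: window [8, 6, 7, 8, 6, 7] (3 distinct), len 6
add 5: window [6, 7, 5] (3 distinct), len 3
Longest length with ≤3 distinct: 7.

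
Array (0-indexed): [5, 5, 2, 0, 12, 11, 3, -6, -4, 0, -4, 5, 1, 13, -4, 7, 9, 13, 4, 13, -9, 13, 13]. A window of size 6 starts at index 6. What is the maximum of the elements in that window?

Elements at indices 6..11: 3, -6, -4, 0, -4, 5
max(3, -6, -4, 0, -4, 5) = 5

5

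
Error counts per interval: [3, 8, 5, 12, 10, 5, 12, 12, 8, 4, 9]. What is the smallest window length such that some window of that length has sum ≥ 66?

8

add 3: running sum 3 < 66
add 8: running sum 11 < 66
add 5: running sum 16 < 66
add 12: running sum 28 < 66
add 10: running sum 38 < 66
add 5: running sum 43 < 66
add 12: running sum 55 < 66
end 7: [3, 8, 5, 12, 10, 5, 12, 12] sum 67, len 8
end 8: [8, 5, 12, 10, 5, 12, 12, 8] sum 72, len 8
end 9: [5, 12, 10, 5, 12, 12, 8, 4] sum 68, len 8
end 10: [12, 10, 5, 12, 12, 8, 4, 9] sum 72, len 8
Shortest qualifying length: 8.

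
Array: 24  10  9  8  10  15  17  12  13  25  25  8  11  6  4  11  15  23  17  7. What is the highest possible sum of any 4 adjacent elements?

(24, 10, 9, 8) → sum 51
(10, 9, 8, 10) → sum 37
(9, 8, 10, 15) → sum 42
(8, 10, 15, 17) → sum 50
(10, 15, 17, 12) → sum 54
(15, 17, 12, 13) → sum 57
(17, 12, 13, 25) → sum 67
(12, 13, 25, 25) → sum 75
(13, 25, 25, 8) → sum 71
(25, 25, 8, 11) → sum 69
(25, 8, 11, 6) → sum 50
(8, 11, 6, 4) → sum 29
(11, 6, 4, 11) → sum 32
(6, 4, 11, 15) → sum 36
(4, 11, 15, 23) → sum 53
(11, 15, 23, 17) → sum 66
(15, 23, 17, 7) → sum 62
Highest of these is 75.

75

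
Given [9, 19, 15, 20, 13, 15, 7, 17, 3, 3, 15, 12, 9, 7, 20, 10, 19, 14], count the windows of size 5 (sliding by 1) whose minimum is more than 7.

2

(9, 19, 15, 20, 13) → min 9  > 7 ✓
(19, 15, 20, 13, 15) → min 13  > 7 ✓
(15, 20, 13, 15, 7) → min 7
(20, 13, 15, 7, 17) → min 7
(13, 15, 7, 17, 3) → min 3
(15, 7, 17, 3, 3) → min 3
(7, 17, 3, 3, 15) → min 3
(17, 3, 3, 15, 12) → min 3
(3, 3, 15, 12, 9) → min 3
(3, 15, 12, 9, 7) → min 3
(15, 12, 9, 7, 20) → min 7
(12, 9, 7, 20, 10) → min 7
(9, 7, 20, 10, 19) → min 7
(7, 20, 10, 19, 14) → min 7
2 windows satisfy the condition.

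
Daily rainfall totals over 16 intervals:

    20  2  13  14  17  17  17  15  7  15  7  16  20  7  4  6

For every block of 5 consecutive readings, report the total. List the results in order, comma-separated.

(20, 2, 13, 14, 17) → sum 66
(2, 13, 14, 17, 17) → sum 63
(13, 14, 17, 17, 17) → sum 78
(14, 17, 17, 17, 15) → sum 80
(17, 17, 17, 15, 7) → sum 73
(17, 17, 15, 7, 15) → sum 71
(17, 15, 7, 15, 7) → sum 61
(15, 7, 15, 7, 16) → sum 60
(7, 15, 7, 16, 20) → sum 65
(15, 7, 16, 20, 7) → sum 65
(7, 16, 20, 7, 4) → sum 54
(16, 20, 7, 4, 6) → sum 53

66, 63, 78, 80, 73, 71, 61, 60, 65, 65, 54, 53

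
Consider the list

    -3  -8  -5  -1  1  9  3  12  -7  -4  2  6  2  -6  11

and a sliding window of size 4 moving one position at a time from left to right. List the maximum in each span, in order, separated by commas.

(-3, -8, -5, -1) → max -1
(-8, -5, -1, 1) → max 1
(-5, -1, 1, 9) → max 9
(-1, 1, 9, 3) → max 9
(1, 9, 3, 12) → max 12
(9, 3, 12, -7) → max 12
(3, 12, -7, -4) → max 12
(12, -7, -4, 2) → max 12
(-7, -4, 2, 6) → max 6
(-4, 2, 6, 2) → max 6
(2, 6, 2, -6) → max 6
(6, 2, -6, 11) → max 11

-1, 1, 9, 9, 12, 12, 12, 12, 6, 6, 6, 11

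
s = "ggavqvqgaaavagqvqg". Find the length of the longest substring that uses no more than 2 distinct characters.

5

Extend right; when distinct count exceeds 2, shrink from the left:
add g: window [g] (1 distinct), len 1
add g: window [g, g] (1 distinct), len 2
add a: window [g, g, a] (2 distinct), len 3
add v: window [a, v] (2 distinct), len 2
add q: window [v, q] (2 distinct), len 2
add v: window [v, q, v] (2 distinct), len 3
add q: window [v, q, v, q] (2 distinct), len 4
add g: window [q, g] (2 distinct), len 2
add a: window [g, a] (2 distinct), len 2
add a: window [g, a, a] (2 distinct), len 3
add a: window [g, a, a, a] (2 distinct), len 4
add v: window [a, a, a, v] (2 distinct), len 4
add a: window [a, a, a, v, a] (2 distinct), len 5
add g: window [a, g] (2 distinct), len 2
add q: window [g, q] (2 distinct), len 2
add v: window [q, v] (2 distinct), len 2
add q: window [q, v, q] (2 distinct), len 3
add g: window [q, g] (2 distinct), len 2
Longest length with ≤2 distinct: 5.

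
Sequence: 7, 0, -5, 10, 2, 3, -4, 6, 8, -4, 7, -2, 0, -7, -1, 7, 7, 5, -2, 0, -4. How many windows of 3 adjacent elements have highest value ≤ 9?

16

(7, 0, -5) → max 7  ≤ 9 ✓
(0, -5, 10) → max 10
(-5, 10, 2) → max 10
(10, 2, 3) → max 10
(2, 3, -4) → max 3  ≤ 9 ✓
(3, -4, 6) → max 6  ≤ 9 ✓
(-4, 6, 8) → max 8  ≤ 9 ✓
(6, 8, -4) → max 8  ≤ 9 ✓
(8, -4, 7) → max 8  ≤ 9 ✓
(-4, 7, -2) → max 7  ≤ 9 ✓
(7, -2, 0) → max 7  ≤ 9 ✓
(-2, 0, -7) → max 0  ≤ 9 ✓
(0, -7, -1) → max 0  ≤ 9 ✓
(-7, -1, 7) → max 7  ≤ 9 ✓
(-1, 7, 7) → max 7  ≤ 9 ✓
(7, 7, 5) → max 7  ≤ 9 ✓
(7, 5, -2) → max 7  ≤ 9 ✓
(5, -2, 0) → max 5  ≤ 9 ✓
(-2, 0, -4) → max 0  ≤ 9 ✓
16 windows satisfy the condition.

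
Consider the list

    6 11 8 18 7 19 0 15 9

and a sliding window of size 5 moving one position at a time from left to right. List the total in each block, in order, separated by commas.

50, 63, 52, 59, 50

6 11 8 18 7 → sum 50
11 8 18 7 19 → sum 63
8 18 7 19 0 → sum 52
18 7 19 0 15 → sum 59
7 19 0 15 9 → sum 50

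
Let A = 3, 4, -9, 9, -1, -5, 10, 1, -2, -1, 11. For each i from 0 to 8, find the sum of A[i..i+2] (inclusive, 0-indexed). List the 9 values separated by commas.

(3, 4, -9) → sum -2
(4, -9, 9) → sum 4
(-9, 9, -1) → sum -1
(9, -1, -5) → sum 3
(-1, -5, 10) → sum 4
(-5, 10, 1) → sum 6
(10, 1, -2) → sum 9
(1, -2, -1) → sum -2
(-2, -1, 11) → sum 8

-2, 4, -1, 3, 4, 6, 9, -2, 8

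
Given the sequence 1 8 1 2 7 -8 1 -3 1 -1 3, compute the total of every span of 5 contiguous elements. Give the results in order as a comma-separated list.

Sliding a size-5 window across the 11 values:
1 8 1 2 7 → sum 19
8 1 2 7 -8 → sum 10
1 2 7 -8 1 → sum 3
2 7 -8 1 -3 → sum -1
7 -8 1 -3 1 → sum -2
-8 1 -3 1 -1 → sum -10
1 -3 1 -1 3 → sum 1

19, 10, 3, -1, -2, -10, 1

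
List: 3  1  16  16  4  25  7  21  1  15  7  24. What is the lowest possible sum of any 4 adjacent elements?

36

(3, 1, 16, 16) → sum 36
(1, 16, 16, 4) → sum 37
(16, 16, 4, 25) → sum 61
(16, 4, 25, 7) → sum 52
(4, 25, 7, 21) → sum 57
(25, 7, 21, 1) → sum 54
(7, 21, 1, 15) → sum 44
(21, 1, 15, 7) → sum 44
(1, 15, 7, 24) → sum 47
Lowest of these is 36.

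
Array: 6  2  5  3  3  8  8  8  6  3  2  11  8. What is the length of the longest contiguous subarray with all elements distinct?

[6] len 1
[6, 2] len 2
[6, 2, 5] len 3
[6, 2, 5, 3] len 4
[3] len 1
[3, 8] len 2
[8] len 1
[8] len 1
[8, 6] len 2
[8, 6, 3] len 3
[8, 6, 3, 2] len 4
[8, 6, 3, 2, 11] len 5
[6, 3, 2, 11, 8] len 5
Longest all-distinct length: 5.

5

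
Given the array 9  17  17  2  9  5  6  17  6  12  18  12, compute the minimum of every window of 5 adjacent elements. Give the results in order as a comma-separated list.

2, 2, 2, 2, 5, 5, 6, 6

Sliding a size-5 window across the 12 values:
9 17 17 2 9 → min 2
17 17 2 9 5 → min 2
17 2 9 5 6 → min 2
2 9 5 6 17 → min 2
9 5 6 17 6 → min 5
5 6 17 6 12 → min 5
6 17 6 12 18 → min 6
17 6 12 18 12 → min 6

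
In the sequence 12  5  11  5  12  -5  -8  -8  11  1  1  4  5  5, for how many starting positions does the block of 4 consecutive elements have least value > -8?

6

[12, 5, 11, 5] → min 5  > -8 ✓
[5, 11, 5, 12] → min 5  > -8 ✓
[11, 5, 12, -5] → min -5  > -8 ✓
[5, 12, -5, -8] → min -8
[12, -5, -8, -8] → min -8
[-5, -8, -8, 11] → min -8
[-8, -8, 11, 1] → min -8
[-8, 11, 1, 1] → min -8
[11, 1, 1, 4] → min 1  > -8 ✓
[1, 1, 4, 5] → min 1  > -8 ✓
[1, 4, 5, 5] → min 1  > -8 ✓
6 windows satisfy the condition.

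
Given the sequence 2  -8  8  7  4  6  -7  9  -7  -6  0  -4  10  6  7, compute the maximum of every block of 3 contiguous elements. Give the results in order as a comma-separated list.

8, 8, 8, 7, 6, 9, 9, 9, 0, 0, 10, 10, 10

2 -8 8 → max 8
-8 8 7 → max 8
8 7 4 → max 8
7 4 6 → max 7
4 6 -7 → max 6
6 -7 9 → max 9
-7 9 -7 → max 9
9 -7 -6 → max 9
-7 -6 0 → max 0
-6 0 -4 → max 0
0 -4 10 → max 10
-4 10 6 → max 10
10 6 7 → max 10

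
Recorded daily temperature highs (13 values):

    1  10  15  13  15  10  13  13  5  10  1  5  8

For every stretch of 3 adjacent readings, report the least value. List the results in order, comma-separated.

1, 10, 13, 10, 10, 10, 5, 5, 1, 1, 1

(1, 10, 15) → min 1
(10, 15, 13) → min 10
(15, 13, 15) → min 13
(13, 15, 10) → min 10
(15, 10, 13) → min 10
(10, 13, 13) → min 10
(13, 13, 5) → min 5
(13, 5, 10) → min 5
(5, 10, 1) → min 1
(10, 1, 5) → min 1
(1, 5, 8) → min 1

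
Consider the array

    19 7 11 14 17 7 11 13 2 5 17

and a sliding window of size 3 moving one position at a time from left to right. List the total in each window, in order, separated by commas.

19 7 11 → sum 37
7 11 14 → sum 32
11 14 17 → sum 42
14 17 7 → sum 38
17 7 11 → sum 35
7 11 13 → sum 31
11 13 2 → sum 26
13 2 5 → sum 20
2 5 17 → sum 24

37, 32, 42, 38, 35, 31, 26, 20, 24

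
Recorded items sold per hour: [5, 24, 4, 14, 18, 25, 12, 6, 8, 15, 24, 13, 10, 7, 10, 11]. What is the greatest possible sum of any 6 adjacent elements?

5 24 4 14 18 25 → sum 90
24 4 14 18 25 12 → sum 97
4 14 18 25 12 6 → sum 79
14 18 25 12 6 8 → sum 83
18 25 12 6 8 15 → sum 84
25 12 6 8 15 24 → sum 90
12 6 8 15 24 13 → sum 78
6 8 15 24 13 10 → sum 76
8 15 24 13 10 7 → sum 77
15 24 13 10 7 10 → sum 79
24 13 10 7 10 11 → sum 75
Greatest of these is 97.

97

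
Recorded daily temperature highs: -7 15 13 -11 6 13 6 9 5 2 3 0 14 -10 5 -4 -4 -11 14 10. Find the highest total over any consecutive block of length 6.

42

(-7, 15, 13, -11, 6, 13) → sum 29
(15, 13, -11, 6, 13, 6) → sum 42
(13, -11, 6, 13, 6, 9) → sum 36
(-11, 6, 13, 6, 9, 5) → sum 28
(6, 13, 6, 9, 5, 2) → sum 41
(13, 6, 9, 5, 2, 3) → sum 38
(6, 9, 5, 2, 3, 0) → sum 25
(9, 5, 2, 3, 0, 14) → sum 33
(5, 2, 3, 0, 14, -10) → sum 14
(2, 3, 0, 14, -10, 5) → sum 14
(3, 0, 14, -10, 5, -4) → sum 8
(0, 14, -10, 5, -4, -4) → sum 1
(14, -10, 5, -4, -4, -11) → sum -10
(-10, 5, -4, -4, -11, 14) → sum -10
(5, -4, -4, -11, 14, 10) → sum 10
Highest of these is 42.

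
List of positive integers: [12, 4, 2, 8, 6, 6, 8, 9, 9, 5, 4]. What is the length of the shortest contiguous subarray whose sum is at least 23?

add 12: running sum 12 < 23
add 4: running sum 16 < 23
add 2: running sum 18 < 23
add 8: shortest ending here [12, 4, 2, 8] sum 26, len 4
add 6: shortest ending here [12, 4, 2, 8, 6] sum 32, len 5
add 6: shortest ending here [4, 2, 8, 6, 6] sum 26, len 5
add 8: shortest ending here [8, 6, 6, 8] sum 28, len 4
add 9: shortest ending here [6, 8, 9] sum 23, len 3
add 9: shortest ending here [8, 9, 9] sum 26, len 3
add 5: shortest ending here [9, 9, 5] sum 23, len 3
add 4: shortest ending here [9, 9, 5, 4] sum 27, len 4
Shortest qualifying length: 3.

3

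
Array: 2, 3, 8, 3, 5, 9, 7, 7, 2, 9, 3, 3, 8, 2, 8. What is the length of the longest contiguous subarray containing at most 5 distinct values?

add 2: window [2] (1 distinct), len 1
add 3: window [2, 3] (2 distinct), len 2
add 8: window [2, 3, 8] (3 distinct), len 3
add 3: window [2, 3, 8, 3] (3 distinct), len 4
add 5: window [2, 3, 8, 3, 5] (4 distinct), len 5
add 9: window [2, 3, 8, 3, 5, 9] (5 distinct), len 6
add 7: window [3, 8, 3, 5, 9, 7] (5 distinct), len 6
add 7: window [3, 8, 3, 5, 9, 7, 7] (5 distinct), len 7
add 2: window [3, 5, 9, 7, 7, 2] (5 distinct), len 6
add 9: window [3, 5, 9, 7, 7, 2, 9] (5 distinct), len 7
add 3: window [3, 5, 9, 7, 7, 2, 9, 3] (5 distinct), len 8
add 3: window [3, 5, 9, 7, 7, 2, 9, 3, 3] (5 distinct), len 9
add 8: window [9, 7, 7, 2, 9, 3, 3, 8] (5 distinct), len 8
add 2: window [9, 7, 7, 2, 9, 3, 3, 8, 2] (5 distinct), len 9
add 8: window [9, 7, 7, 2, 9, 3, 3, 8, 2, 8] (5 distinct), len 10
Longest length with ≤5 distinct: 10.

10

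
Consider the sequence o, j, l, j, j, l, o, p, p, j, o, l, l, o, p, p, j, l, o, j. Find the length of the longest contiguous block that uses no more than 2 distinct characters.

[o] 1 distinct, len 1
[o, j] 2 distinct, len 2
[j, l] 2 distinct, len 2
[j, l, j] 2 distinct, len 3
[j, l, j, j] 2 distinct, len 4
[j, l, j, j, l] 2 distinct, len 5
[l, o] 2 distinct, len 2
[o, p] 2 distinct, len 2
[o, p, p] 2 distinct, len 3
[p, p, j] 2 distinct, len 3
[j, o] 2 distinct, len 2
[o, l] 2 distinct, len 2
[o, l, l] 2 distinct, len 3
[o, l, l, o] 2 distinct, len 4
[o, p] 2 distinct, len 2
[o, p, p] 2 distinct, len 3
[p, p, j] 2 distinct, len 3
[j, l] 2 distinct, len 2
[l, o] 2 distinct, len 2
[o, j] 2 distinct, len 2
Longest length with ≤2 distinct: 5.

5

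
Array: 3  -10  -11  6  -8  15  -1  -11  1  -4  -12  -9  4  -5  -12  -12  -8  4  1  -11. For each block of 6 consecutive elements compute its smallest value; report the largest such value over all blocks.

Window mins for each of the 15 positions:
3 -10 -11 6 -8 15 → min -11
-10 -11 6 -8 15 -1 → min -11
-11 6 -8 15 -1 -11 → min -11
6 -8 15 -1 -11 1 → min -11
-8 15 -1 -11 1 -4 → min -11
15 -1 -11 1 -4 -12 → min -12
-1 -11 1 -4 -12 -9 → min -12
-11 1 -4 -12 -9 4 → min -12
1 -4 -12 -9 4 -5 → min -12
-4 -12 -9 4 -5 -12 → min -12
-12 -9 4 -5 -12 -12 → min -12
-9 4 -5 -12 -12 -8 → min -12
4 -5 -12 -12 -8 4 → min -12
-5 -12 -12 -8 4 1 → min -12
-12 -12 -8 4 1 -11 → min -12
Largest of these is -11.

-11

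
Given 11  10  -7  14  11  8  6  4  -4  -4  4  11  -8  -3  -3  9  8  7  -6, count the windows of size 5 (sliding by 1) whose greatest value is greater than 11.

4

(11, 10, -7, 14, 11) → max 14  > 11 ✓
(10, -7, 14, 11, 8) → max 14  > 11 ✓
(-7, 14, 11, 8, 6) → max 14  > 11 ✓
(14, 11, 8, 6, 4) → max 14  > 11 ✓
(11, 8, 6, 4, -4) → max 11
(8, 6, 4, -4, -4) → max 8
(6, 4, -4, -4, 4) → max 6
(4, -4, -4, 4, 11) → max 11
(-4, -4, 4, 11, -8) → max 11
(-4, 4, 11, -8, -3) → max 11
(4, 11, -8, -3, -3) → max 11
(11, -8, -3, -3, 9) → max 11
(-8, -3, -3, 9, 8) → max 9
(-3, -3, 9, 8, 7) → max 9
(-3, 9, 8, 7, -6) → max 9
4 windows satisfy the condition.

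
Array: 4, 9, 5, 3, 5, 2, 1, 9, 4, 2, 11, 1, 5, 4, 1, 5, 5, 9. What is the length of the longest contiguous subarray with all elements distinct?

[4] len 1
[4, 9] len 2
[4, 9, 5] len 3
[4, 9, 5, 3] len 4
[3, 5] len 2
[3, 5, 2] len 3
[3, 5, 2, 1] len 4
[3, 5, 2, 1, 9] len 5
[3, 5, 2, 1, 9, 4] len 6
[1, 9, 4, 2] len 4
[1, 9, 4, 2, 11] len 5
[9, 4, 2, 11, 1] len 5
[9, 4, 2, 11, 1, 5] len 6
[2, 11, 1, 5, 4] len 5
[5, 4, 1] len 3
[4, 1, 5] len 3
[5] len 1
[5, 9] len 2
Longest all-distinct length: 6.

6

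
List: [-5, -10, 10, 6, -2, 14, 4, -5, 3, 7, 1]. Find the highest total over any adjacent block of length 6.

27

Window sums for each of the 6 positions:
[-5, -10, 10, 6, -2, 14] → sum 13
[-10, 10, 6, -2, 14, 4] → sum 22
[10, 6, -2, 14, 4, -5] → sum 27
[6, -2, 14, 4, -5, 3] → sum 20
[-2, 14, 4, -5, 3, 7] → sum 21
[14, 4, -5, 3, 7, 1] → sum 24
Highest of these is 27.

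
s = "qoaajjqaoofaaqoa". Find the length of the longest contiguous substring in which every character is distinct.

4

[q] len 1
[q, o] len 2
[q, o, a] len 3
[a] len 1
[a, j] len 2
[j] len 1
[j, q] len 2
[j, q, a] len 3
[j, q, a, o] len 4
[o] len 1
[o, f] len 2
[o, f, a] len 3
[a] len 1
[a, q] len 2
[a, q, o] len 3
[q, o, a] len 3
Longest all-distinct length: 4.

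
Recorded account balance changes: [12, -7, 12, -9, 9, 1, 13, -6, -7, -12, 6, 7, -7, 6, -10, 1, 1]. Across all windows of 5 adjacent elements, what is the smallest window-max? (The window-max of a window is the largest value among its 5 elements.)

6

(12, -7, 12, -9, 9) → max 12
(-7, 12, -9, 9, 1) → max 12
(12, -9, 9, 1, 13) → max 13
(-9, 9, 1, 13, -6) → max 13
(9, 1, 13, -6, -7) → max 13
(1, 13, -6, -7, -12) → max 13
(13, -6, -7, -12, 6) → max 13
(-6, -7, -12, 6, 7) → max 7
(-7, -12, 6, 7, -7) → max 7
(-12, 6, 7, -7, 6) → max 7
(6, 7, -7, 6, -10) → max 7
(7, -7, 6, -10, 1) → max 7
(-7, 6, -10, 1, 1) → max 6
Smallest of these is 6.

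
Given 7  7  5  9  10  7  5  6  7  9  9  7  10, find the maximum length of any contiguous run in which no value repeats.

5

[7] len 1
[7] len 1
[7, 5] len 2
[7, 5, 9] len 3
[7, 5, 9, 10] len 4
[5, 9, 10, 7] len 4
[9, 10, 7, 5] len 4
[9, 10, 7, 5, 6] len 5
[5, 6, 7] len 3
[5, 6, 7, 9] len 4
[9] len 1
[9, 7] len 2
[9, 7, 10] len 3
Longest all-distinct length: 5.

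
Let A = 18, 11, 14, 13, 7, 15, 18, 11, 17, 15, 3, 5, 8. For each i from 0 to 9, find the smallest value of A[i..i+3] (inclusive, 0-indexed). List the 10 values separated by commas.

[18, 11, 14, 13] → min 11
[11, 14, 13, 7] → min 7
[14, 13, 7, 15] → min 7
[13, 7, 15, 18] → min 7
[7, 15, 18, 11] → min 7
[15, 18, 11, 17] → min 11
[18, 11, 17, 15] → min 11
[11, 17, 15, 3] → min 3
[17, 15, 3, 5] → min 3
[15, 3, 5, 8] → min 3

11, 7, 7, 7, 7, 11, 11, 3, 3, 3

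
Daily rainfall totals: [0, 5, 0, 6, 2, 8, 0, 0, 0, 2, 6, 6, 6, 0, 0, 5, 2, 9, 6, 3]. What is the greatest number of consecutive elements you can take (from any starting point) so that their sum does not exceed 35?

12

→ 0: sum 0, len 1
→ 5: sum 5, len 2
→ 0: sum 5, len 3
→ 6: sum 11, len 4
→ 2: sum 13, len 5
→ 8: sum 21, len 6
→ 0: sum 21, len 7
→ 0: sum 21, len 8
→ 0: sum 21, len 9
→ 2: sum 23, len 10
→ 6: sum 29, len 11
→ 6: sum 35, len 12
→ 6 (dropped 0, 5, 0, 6): sum 30, len 9
→ 0: sum 30, len 10
→ 0: sum 30, len 11
→ 5: sum 35, len 12
→ 2 (dropped 2): sum 35, len 12
→ 9 (dropped 8, 0, 0, 0, 2): sum 34, len 8
→ 6 (dropped 6): sum 34, len 8
→ 3 (dropped 6): sum 31, len 8
Longest length seen: 12.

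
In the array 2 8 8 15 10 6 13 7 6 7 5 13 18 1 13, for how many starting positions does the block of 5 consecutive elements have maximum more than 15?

3

(2, 8, 8, 15, 10) → max 15
(8, 8, 15, 10, 6) → max 15
(8, 15, 10, 6, 13) → max 15
(15, 10, 6, 13, 7) → max 15
(10, 6, 13, 7, 6) → max 13
(6, 13, 7, 6, 7) → max 13
(13, 7, 6, 7, 5) → max 13
(7, 6, 7, 5, 13) → max 13
(6, 7, 5, 13, 18) → max 18  > 15 ✓
(7, 5, 13, 18, 1) → max 18  > 15 ✓
(5, 13, 18, 1, 13) → max 18  > 15 ✓
3 windows satisfy the condition.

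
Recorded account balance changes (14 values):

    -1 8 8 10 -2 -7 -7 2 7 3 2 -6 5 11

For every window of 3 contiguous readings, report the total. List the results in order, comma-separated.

Sliding a size-3 window across the 14 values:
-1 8 8 → sum 15
8 8 10 → sum 26
8 10 -2 → sum 16
10 -2 -7 → sum 1
-2 -7 -7 → sum -16
-7 -7 2 → sum -12
-7 2 7 → sum 2
2 7 3 → sum 12
7 3 2 → sum 12
3 2 -6 → sum -1
2 -6 5 → sum 1
-6 5 11 → sum 10

15, 26, 16, 1, -16, -12, 2, 12, 12, -1, 1, 10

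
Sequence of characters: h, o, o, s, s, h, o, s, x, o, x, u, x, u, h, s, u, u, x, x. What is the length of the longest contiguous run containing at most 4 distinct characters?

11

add h: window [h] (1 distinct), len 1
add o: window [h, o] (2 distinct), len 2
add o: window [h, o, o] (2 distinct), len 3
add s: window [h, o, o, s] (3 distinct), len 4
add s: window [h, o, o, s, s] (3 distinct), len 5
add h: window [h, o, o, s, s, h] (3 distinct), len 6
add o: window [h, o, o, s, s, h, o] (3 distinct), len 7
add s: window [h, o, o, s, s, h, o, s] (3 distinct), len 8
add x: window [h, o, o, s, s, h, o, s, x] (4 distinct), len 9
add o: window [h, o, o, s, s, h, o, s, x, o] (4 distinct), len 10
add x: window [h, o, o, s, s, h, o, s, x, o, x] (4 distinct), len 11
add u: window [o, s, x, o, x, u] (4 distinct), len 6
add x: window [o, s, x, o, x, u, x] (4 distinct), len 7
add u: window [o, s, x, o, x, u, x, u] (4 distinct), len 8
add h: window [x, o, x, u, x, u, h] (4 distinct), len 7
add s: window [x, u, x, u, h, s] (4 distinct), len 6
add u: window [x, u, x, u, h, s, u] (4 distinct), len 7
add u: window [x, u, x, u, h, s, u, u] (4 distinct), len 8
add x: window [x, u, x, u, h, s, u, u, x] (4 distinct), len 9
add x: window [x, u, x, u, h, s, u, u, x, x] (4 distinct), len 10
Longest length with ≤4 distinct: 11.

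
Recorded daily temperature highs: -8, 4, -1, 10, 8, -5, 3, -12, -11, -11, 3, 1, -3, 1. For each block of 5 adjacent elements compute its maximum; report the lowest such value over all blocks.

3

-8 4 -1 10 8 → max 10
4 -1 10 8 -5 → max 10
-1 10 8 -5 3 → max 10
10 8 -5 3 -12 → max 10
8 -5 3 -12 -11 → max 8
-5 3 -12 -11 -11 → max 3
3 -12 -11 -11 3 → max 3
-12 -11 -11 3 1 → max 3
-11 -11 3 1 -3 → max 3
-11 3 1 -3 1 → max 3
Lowest of these is 3.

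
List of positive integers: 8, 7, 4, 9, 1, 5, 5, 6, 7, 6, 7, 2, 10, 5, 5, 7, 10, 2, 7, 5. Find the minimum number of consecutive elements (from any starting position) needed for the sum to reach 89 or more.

add 8: running sum 8 < 89
add 7: running sum 15 < 89
add 4: running sum 19 < 89
add 9: running sum 28 < 89
add 1: running sum 29 < 89
add 5: running sum 34 < 89
add 5: running sum 39 < 89
add 6: running sum 45 < 89
add 7: running sum 52 < 89
add 6: running sum 58 < 89
add 7: running sum 65 < 89
add 2: running sum 67 < 89
add 10: running sum 77 < 89
add 5: running sum 82 < 89
add 5: running sum 87 < 89
end 15: [8, 7, 4, 9, 1, 5, 5, 6, 7, 6, 7, 2, 10, 5, 5, 7] sum 94, len 16
end 16: [4, 9, 1, 5, 5, 6, 7, 6, 7, 2, 10, 5, 5, 7, 10] sum 89, len 15
end 17: [4, 9, 1, 5, 5, 6, 7, 6, 7, 2, 10, 5, 5, 7, 10, 2] sum 91, len 16
end 18: [9, 1, 5, 5, 6, 7, 6, 7, 2, 10, 5, 5, 7, 10, 2, 7] sum 94, len 16
end 19: [5, 5, 6, 7, 6, 7, 2, 10, 5, 5, 7, 10, 2, 7, 5] sum 89, len 15
Shortest qualifying length: 15.

15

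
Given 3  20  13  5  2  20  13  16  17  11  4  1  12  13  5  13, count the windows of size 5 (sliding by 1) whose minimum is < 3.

[3, 20, 13, 5, 2] → min 2  < 3 ✓
[20, 13, 5, 2, 20] → min 2  < 3 ✓
[13, 5, 2, 20, 13] → min 2  < 3 ✓
[5, 2, 20, 13, 16] → min 2  < 3 ✓
[2, 20, 13, 16, 17] → min 2  < 3 ✓
[20, 13, 16, 17, 11] → min 11
[13, 16, 17, 11, 4] → min 4
[16, 17, 11, 4, 1] → min 1  < 3 ✓
[17, 11, 4, 1, 12] → min 1  < 3 ✓
[11, 4, 1, 12, 13] → min 1  < 3 ✓
[4, 1, 12, 13, 5] → min 1  < 3 ✓
[1, 12, 13, 5, 13] → min 1  < 3 ✓
10 windows satisfy the condition.

10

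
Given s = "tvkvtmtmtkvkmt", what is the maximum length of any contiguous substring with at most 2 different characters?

Extend right; when distinct count exceeds 2, shrink from the left:
add t: window [t] (1 distinct), len 1
add v: window [t, v] (2 distinct), len 2
add k: window [v, k] (2 distinct), len 2
add v: window [v, k, v] (2 distinct), len 3
add t: window [v, t] (2 distinct), len 2
add m: window [t, m] (2 distinct), len 2
add t: window [t, m, t] (2 distinct), len 3
add m: window [t, m, t, m] (2 distinct), len 4
add t: window [t, m, t, m, t] (2 distinct), len 5
add k: window [t, k] (2 distinct), len 2
add v: window [k, v] (2 distinct), len 2
add k: window [k, v, k] (2 distinct), len 3
add m: window [k, m] (2 distinct), len 2
add t: window [m, t] (2 distinct), len 2
Longest length with ≤2 distinct: 5.

5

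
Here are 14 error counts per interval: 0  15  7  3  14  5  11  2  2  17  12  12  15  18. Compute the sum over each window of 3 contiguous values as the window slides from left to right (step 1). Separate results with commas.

22, 25, 24, 22, 30, 18, 15, 21, 31, 41, 39, 45

[0, 15, 7] → sum 22
[15, 7, 3] → sum 25
[7, 3, 14] → sum 24
[3, 14, 5] → sum 22
[14, 5, 11] → sum 30
[5, 11, 2] → sum 18
[11, 2, 2] → sum 15
[2, 2, 17] → sum 21
[2, 17, 12] → sum 31
[17, 12, 12] → sum 41
[12, 12, 15] → sum 39
[12, 15, 18] → sum 45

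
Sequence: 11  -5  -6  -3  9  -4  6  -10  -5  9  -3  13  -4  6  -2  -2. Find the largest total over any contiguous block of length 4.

Window sums for each of the 13 positions:
[11, -5, -6, -3] → sum -3
[-5, -6, -3, 9] → sum -5
[-6, -3, 9, -4] → sum -4
[-3, 9, -4, 6] → sum 8
[9, -4, 6, -10] → sum 1
[-4, 6, -10, -5] → sum -13
[6, -10, -5, 9] → sum 0
[-10, -5, 9, -3] → sum -9
[-5, 9, -3, 13] → sum 14
[9, -3, 13, -4] → sum 15
[-3, 13, -4, 6] → sum 12
[13, -4, 6, -2] → sum 13
[-4, 6, -2, -2] → sum -2
Largest of these is 15.

15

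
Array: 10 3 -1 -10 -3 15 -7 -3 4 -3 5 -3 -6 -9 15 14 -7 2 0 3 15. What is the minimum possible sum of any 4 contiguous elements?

(10, 3, -1, -10) → sum 2
(3, -1, -10, -3) → sum -11
(-1, -10, -3, 15) → sum 1
(-10, -3, 15, -7) → sum -5
(-3, 15, -7, -3) → sum 2
(15, -7, -3, 4) → sum 9
(-7, -3, 4, -3) → sum -9
(-3, 4, -3, 5) → sum 3
(4, -3, 5, -3) → sum 3
(-3, 5, -3, -6) → sum -7
(5, -3, -6, -9) → sum -13
(-3, -6, -9, 15) → sum -3
(-6, -9, 15, 14) → sum 14
(-9, 15, 14, -7) → sum 13
(15, 14, -7, 2) → sum 24
(14, -7, 2, 0) → sum 9
(-7, 2, 0, 3) → sum -2
(2, 0, 3, 15) → sum 20
Minimum of these is -13.

-13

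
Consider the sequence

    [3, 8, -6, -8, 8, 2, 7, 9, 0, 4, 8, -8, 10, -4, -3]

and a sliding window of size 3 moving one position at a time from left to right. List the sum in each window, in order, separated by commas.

(3, 8, -6) → sum 5
(8, -6, -8) → sum -6
(-6, -8, 8) → sum -6
(-8, 8, 2) → sum 2
(8, 2, 7) → sum 17
(2, 7, 9) → sum 18
(7, 9, 0) → sum 16
(9, 0, 4) → sum 13
(0, 4, 8) → sum 12
(4, 8, -8) → sum 4
(8, -8, 10) → sum 10
(-8, 10, -4) → sum -2
(10, -4, -3) → sum 3

5, -6, -6, 2, 17, 18, 16, 13, 12, 4, 10, -2, 3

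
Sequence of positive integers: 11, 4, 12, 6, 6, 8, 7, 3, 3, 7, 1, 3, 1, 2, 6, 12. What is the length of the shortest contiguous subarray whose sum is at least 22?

add 11: running sum 11 < 22
add 4: running sum 15 < 22
end 2: [11, 4, 12] sum 27, len 3
end 3: [4, 12, 6] sum 22, len 3
end 4: [12, 6, 6] sum 24, len 3
end 5: [12, 6, 6, 8] sum 32, len 4
end 6: [6, 6, 8, 7] sum 27, len 4
end 7: [6, 8, 7, 3] sum 24, len 4
end 8: [6, 8, 7, 3, 3] sum 27, len 5
end 9: [8, 7, 3, 3, 7] sum 28, len 5
end 10: [8, 7, 3, 3, 7, 1] sum 29, len 6
end 11: [7, 3, 3, 7, 1, 3] sum 24, len 6
end 12: [7, 3, 3, 7, 1, 3, 1] sum 25, len 7
end 13: [7, 3, 3, 7, 1, 3, 1, 2] sum 27, len 8
end 14: [3, 7, 1, 3, 1, 2, 6] sum 23, len 7
end 15: [3, 1, 2, 6, 12] sum 24, len 5
Shortest qualifying length: 3.

3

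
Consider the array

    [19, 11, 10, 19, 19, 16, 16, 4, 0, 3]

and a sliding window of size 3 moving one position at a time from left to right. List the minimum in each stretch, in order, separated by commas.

10, 10, 10, 16, 16, 4, 0, 0

(19, 11, 10) → min 10
(11, 10, 19) → min 10
(10, 19, 19) → min 10
(19, 19, 16) → min 16
(19, 16, 16) → min 16
(16, 16, 4) → min 4
(16, 4, 0) → min 0
(4, 0, 3) → min 0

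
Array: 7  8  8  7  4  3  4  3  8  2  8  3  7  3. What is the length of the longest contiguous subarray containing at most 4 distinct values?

9

[7] 1 distinct, len 1
[7, 8] 2 distinct, len 2
[7, 8, 8] 2 distinct, len 3
[7, 8, 8, 7] 2 distinct, len 4
[7, 8, 8, 7, 4] 3 distinct, len 5
[7, 8, 8, 7, 4, 3] 4 distinct, len 6
[7, 8, 8, 7, 4, 3, 4] 4 distinct, len 7
[7, 8, 8, 7, 4, 3, 4, 3] 4 distinct, len 8
[7, 8, 8, 7, 4, 3, 4, 3, 8] 4 distinct, len 9
[4, 3, 4, 3, 8, 2] 4 distinct, len 6
[4, 3, 4, 3, 8, 2, 8] 4 distinct, len 7
[4, 3, 4, 3, 8, 2, 8, 3] 4 distinct, len 8
[3, 8, 2, 8, 3, 7] 4 distinct, len 6
[3, 8, 2, 8, 3, 7, 3] 4 distinct, len 7
Longest length with ≤4 distinct: 9.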